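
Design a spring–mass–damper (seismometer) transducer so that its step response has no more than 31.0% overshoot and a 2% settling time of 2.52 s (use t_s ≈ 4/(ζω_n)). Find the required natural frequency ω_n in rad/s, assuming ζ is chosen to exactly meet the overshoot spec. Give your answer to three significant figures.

From %OS = 100·exp(−πζ/√(1−ζ²)), invert to get ζ = −ln(OS)/√(π² + ln²(OS)) with OS = 0.310.
−ln 0.310 = 1.171, so ζ = 1.171/√(π² + 1.372) = 0.349.
From t_s ≈ 4/(ζω_n): ω_n = 4/(ζ·t_s) = 4/(0.349·2.52) = 4.54 rad/s.

ω_n ≈ 4.54 rad/s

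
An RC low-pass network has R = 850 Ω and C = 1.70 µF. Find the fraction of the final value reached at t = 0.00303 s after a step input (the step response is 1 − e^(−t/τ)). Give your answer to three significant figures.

τ = RC = 850 × 1.70 µF = 0.00145 s.
y(t)/y_∞ = 1 − e^(−t/τ) = 1 − e^(−0.00303/0.00145) = 1 − e^(−2.10) = 0.877.

y/y_∞ ≈ 0.877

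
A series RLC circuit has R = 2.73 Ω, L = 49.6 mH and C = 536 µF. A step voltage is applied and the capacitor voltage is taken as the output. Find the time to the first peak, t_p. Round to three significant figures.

For a series RLC circuit (capacitor voltage as output), ω_n = 1/√(LC) = 1/√(49.6 mH · 536 µF) = 194 rad/s.
ζ = (R/2)·√(C/L) = (2.73/2)·√(536 µF/49.6 mH) = 0.142.
The damped frequency ω_d = ω_n√(1−ζ²) = 192 rad/s. t_p = π/ω_d = 0.0164 s.

t_p ≈ 0.0164 s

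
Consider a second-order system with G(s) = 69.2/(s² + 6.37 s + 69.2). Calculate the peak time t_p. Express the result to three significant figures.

t_p ≈ 0.409 s

Comparing the denominator to s² + 2ζω_n s + ω_n²: ω_n = √69.2 = 8.32 rad/s, and 2ζω_n = 6.37 so ζ = 6.37/(2·8.32) = 0.383.
ω_d = 8.32·√(1 − 0.383²) = 7.68 rad/s. Then t_p = π/ω_d = 0.409 s.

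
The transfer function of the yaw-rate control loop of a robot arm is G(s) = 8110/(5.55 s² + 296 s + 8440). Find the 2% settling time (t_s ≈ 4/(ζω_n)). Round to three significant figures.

t_s ≈ 0.150 s

Dividing through by 5.55: denominator becomes s² + 53.33 s + 1521.
So ω_n = √1521 = 39.0 rad/s and ζ = 53.33/(2·39.0) = 0.684.
t_s ≈ 4/(ζω_n) = 0.150 s.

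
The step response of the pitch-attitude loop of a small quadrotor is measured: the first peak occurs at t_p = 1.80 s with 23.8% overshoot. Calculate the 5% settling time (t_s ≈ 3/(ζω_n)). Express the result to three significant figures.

ζ from %OS: ζ = |ln 0.238|/√(π²+ln²0.238) = 0.416.
t_p = π/ω_d ⇒ ω_d = 1.75 rad/s; then ω_n = ω_d/√(1−ζ²) = 1.92 rad/s.
t_s ≈ 3/(ζω_n) = 3/(0.416·1.92) = 3.76 s.

t_s ≈ 3.76 s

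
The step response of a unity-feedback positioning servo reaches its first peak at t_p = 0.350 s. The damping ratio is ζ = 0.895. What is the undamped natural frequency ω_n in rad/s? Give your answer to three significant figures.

ω_n ≈ 20.1 rad/s

Peak time t_p = π/ω_d, so ω_d = π/t_p = π/0.350 = 8.98 rad/s.
ω_n = ω_d/√(1−ζ²) = 8.98/√0.199 = 20.1 rad/s.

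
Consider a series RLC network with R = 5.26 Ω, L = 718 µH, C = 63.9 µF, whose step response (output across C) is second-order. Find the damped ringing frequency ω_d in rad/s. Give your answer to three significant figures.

ω_d ≈ 2890 rad/s

For a series RLC circuit (capacitor voltage as output), ω_n = 1/√(LC) = 1/√(718 µH · 63.9 µF) = 4670 rad/s.
ζ = (R/2)·√(C/L) = (5.26/2)·√(63.9 µF/718 µH) = 0.785.
The damped frequency ω_d = ω_n√(1−ζ²) = 2890 rad/s.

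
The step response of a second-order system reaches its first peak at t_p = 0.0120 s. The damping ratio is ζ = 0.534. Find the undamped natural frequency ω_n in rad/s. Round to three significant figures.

ω_n ≈ 310 rad/s

Peak time t_p = π/ω_d, so ω_d = π/t_p = π/0.0120 = 262 rad/s.
ω_n = ω_d/√(1−ζ²) = 262/√0.715 = 310 rad/s.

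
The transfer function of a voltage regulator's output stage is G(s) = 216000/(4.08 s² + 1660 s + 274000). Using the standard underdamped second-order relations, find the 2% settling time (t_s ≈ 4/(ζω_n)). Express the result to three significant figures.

t_s ≈ 0.0197 s

Dividing through by 4.08: denominator becomes s² + 406.9 s + 67160.
So ω_n = √67160 = 259 rad/s and ζ = 406.9/(2·259) = 0.785.
t_s ≈ 4/(ζω_n) = 0.0197 s.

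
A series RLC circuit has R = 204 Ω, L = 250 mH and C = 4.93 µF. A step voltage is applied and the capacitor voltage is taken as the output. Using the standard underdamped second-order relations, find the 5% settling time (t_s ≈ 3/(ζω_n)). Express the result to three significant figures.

t_s ≈ 0.00735 s

For a series RLC circuit (capacitor voltage as output), ω_n = 1/√(LC) = 1/√(250 mH · 4.93 µF) = 901 rad/s.
ζ = (R/2)·√(C/L) = (204/2)·√(4.93 µF/250 mH) = 0.453.
t_s ≈ 3/(ζω_n) = 0.00735 s.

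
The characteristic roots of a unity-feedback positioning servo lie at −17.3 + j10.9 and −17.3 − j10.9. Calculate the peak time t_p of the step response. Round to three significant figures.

t_p = π/ω_d with ω_d = 10.9 (the imaginary part), so t_p = 0.288 s.

t_p ≈ 0.288 s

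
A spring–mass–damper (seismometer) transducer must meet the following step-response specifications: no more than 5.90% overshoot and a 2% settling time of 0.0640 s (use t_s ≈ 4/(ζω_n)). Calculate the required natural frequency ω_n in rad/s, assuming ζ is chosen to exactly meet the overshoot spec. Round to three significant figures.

ω_n ≈ 93.4 rad/s

ζ = −ln(OS)/√(π² + (ln OS)²). With OS = 0.0590, ln OS = −2.830 and ζ = 2.830/4.228 = 0.669.
From t_s ≈ 4/(ζω_n): ω_n = 4/(ζ·t_s) = 4/(0.669·0.0640) = 93.4 rad/s.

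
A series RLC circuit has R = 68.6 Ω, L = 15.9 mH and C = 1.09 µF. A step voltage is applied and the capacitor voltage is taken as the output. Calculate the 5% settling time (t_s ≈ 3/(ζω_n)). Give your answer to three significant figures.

For a series RLC circuit (capacitor voltage as output), ω_n = 1/√(LC) = 1/√(15.9 mH · 1.09 µF) = 7600 rad/s.
ζ = (R/2)·√(C/L) = (68.6/2)·√(1.09 µF/15.9 mH) = 0.284.
t_s ≈ 3/(ζω_n) = 0.00139 s.

t_s ≈ 0.00139 s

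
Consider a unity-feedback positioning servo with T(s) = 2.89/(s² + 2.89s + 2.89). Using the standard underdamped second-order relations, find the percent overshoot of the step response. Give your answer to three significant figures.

%OS ≈ 0.629%

Comparing the denominator to s² + 2ζω_n s + ω_n²: ω_n = √2.89 = 1.70 rad/s, and 2ζω_n = 2.89 so ζ = 2.89/(2·1.70) = 0.850.
Overshoot: exp(−π·0.850/√(1−0.850²)) = 0.00629, i.e. 0.629%.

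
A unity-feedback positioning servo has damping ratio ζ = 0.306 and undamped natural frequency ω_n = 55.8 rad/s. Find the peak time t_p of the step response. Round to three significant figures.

The damped frequency is ω_d = ω_n√(1−ζ²) = 55.8·√(1−0.0936) = 53.1 rad/s.
Peak time t_p = π/ω_d = π/53.1 = 0.0591 s.

t_p ≈ 0.0591 s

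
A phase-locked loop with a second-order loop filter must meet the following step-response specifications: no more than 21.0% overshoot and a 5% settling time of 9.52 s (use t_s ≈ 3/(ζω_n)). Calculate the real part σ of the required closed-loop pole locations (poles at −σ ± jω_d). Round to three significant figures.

The settling-time spec alone fixes σ = ζω_n = 3/t_s = 3/9.52 = 0.315.
(Overshoot then fixes ζ = 0.445 and hence ω_d = σ·√(1−ζ²)/ζ = 0.634 rad/s.)

σ ≈ 0.315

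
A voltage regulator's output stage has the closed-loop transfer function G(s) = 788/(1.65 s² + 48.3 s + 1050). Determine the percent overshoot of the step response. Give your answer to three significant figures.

%OS ≈ 10.7%

Dividing through by 1.65: denominator becomes s² + 29.27 s + 636.4.
So ω_n = √636.4 = 25.2 rad/s and ζ = 29.27/(2·25.2) = 0.580.
Overshoot: exp(−π·0.580/√(1−0.580²)) = 0.107, i.e. 10.7%.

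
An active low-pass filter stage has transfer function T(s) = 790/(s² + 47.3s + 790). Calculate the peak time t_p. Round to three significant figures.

t_p ≈ 0.207 s

Comparing the denominator to s² + 2ζω_n s + ω_n²: ω_n = √790 = 28.1 rad/s, and 2ζω_n = 47.3 so ζ = 47.3/(2·28.1) = 0.841.
The damped frequency ω_d = ω_n√(1−ζ²) = 15.2 rad/s. Then t_p = π/ω_d = 0.207 s.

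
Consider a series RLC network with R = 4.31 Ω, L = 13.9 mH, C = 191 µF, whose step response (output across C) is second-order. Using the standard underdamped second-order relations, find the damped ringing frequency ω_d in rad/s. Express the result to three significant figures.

ω_d ≈ 594 rad/s

For a series RLC circuit (capacitor voltage as output), ω_n = 1/√(LC) = 1/√(13.9 mH · 191 µF) = 614 rad/s.
ζ = (R/2)·√(C/L) = (4.31/2)·√(191 µF/13.9 mH) = 0.253.
ω_d = ω_n√(1−ζ²) = 594 rad/s.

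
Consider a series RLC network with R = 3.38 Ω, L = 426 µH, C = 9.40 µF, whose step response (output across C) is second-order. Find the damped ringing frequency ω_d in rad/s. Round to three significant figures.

For a series RLC circuit (capacitor voltage as output), ω_n = 1/√(LC) = 1/√(426 µH · 9.40 µF) = 15800 rad/s.
ζ = (R/2)·√(C/L) = (3.38/2)·√(9.40 µF/426 µH) = 0.251.
The damped frequency ω_d = ω_n√(1−ζ²) = 15300 rad/s.

ω_d ≈ 15300 rad/s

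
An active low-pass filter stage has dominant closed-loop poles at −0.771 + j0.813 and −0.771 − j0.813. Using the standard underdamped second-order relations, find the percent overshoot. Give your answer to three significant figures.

%OS ≈ 5.08%

With σ = 0.771, ω_d = 0.813: ω_n = √(σ²+ω_d²) = 1.12 rad/s, ζ = σ/ω_n = 0.688.
Overshoot: exp(−π·0.688/√(1−0.688²)) = 0.0508, i.e. 5.08%.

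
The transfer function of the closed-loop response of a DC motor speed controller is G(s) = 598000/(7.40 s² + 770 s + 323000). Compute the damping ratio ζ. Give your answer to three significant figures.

ζ ≈ 0.249

Dividing through by 7.40: denominator becomes s² + 104.1 s + 43650.
So ω_n = √43650 = 209 rad/s and ζ = 104.1/(2·209) = 0.249.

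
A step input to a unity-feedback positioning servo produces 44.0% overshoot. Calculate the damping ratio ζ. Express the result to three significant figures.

From %OS = 100·exp(−πζ/√(1−ζ²)), invert to get ζ = −ln(OS)/√(π² + ln²(OS)) with OS = 0.440.
−ln 0.440 = 0.8210, so ζ = 0.8210/√(π² + 0.6740) = 0.253.

ζ ≈ 0.253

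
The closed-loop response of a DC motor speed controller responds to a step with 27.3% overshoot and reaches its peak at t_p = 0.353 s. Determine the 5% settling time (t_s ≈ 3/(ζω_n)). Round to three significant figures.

t_s ≈ 0.816 s

From the overshoot, ζ = −ln(OS)/√(π²+ln²(OS)) = 0.382.
t_p = π/ω_d ⇒ ω_d = 8.90 rad/s; then ω_n = ω_d/√(1−ζ²) = 9.63 rad/s.
t_s ≈ 3/(ζω_n) = 3/(0.382·9.63) = 0.816 s.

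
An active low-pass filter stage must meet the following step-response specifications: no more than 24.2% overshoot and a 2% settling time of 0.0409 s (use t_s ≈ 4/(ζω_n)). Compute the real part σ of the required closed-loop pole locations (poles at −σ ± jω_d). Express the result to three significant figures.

The settling-time spec alone fixes σ = ζω_n = 4/t_s = 4/0.0409 = 97.8.
(Overshoot then fixes ζ = 0.412 and hence ω_d = σ·√(1−ζ²)/ζ = 217 rad/s.)

σ ≈ 97.8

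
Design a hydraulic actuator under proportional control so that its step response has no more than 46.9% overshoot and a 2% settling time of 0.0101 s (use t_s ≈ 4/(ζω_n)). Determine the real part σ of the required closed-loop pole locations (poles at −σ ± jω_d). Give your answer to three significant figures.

σ ≈ 396

The settling-time spec alone fixes σ = ζω_n = 4/t_s = 4/0.0101 = 396.
(Overshoot then fixes ζ = 0.234 and hence ω_d = σ·√(1−ζ²)/ζ = 1640 rad/s.)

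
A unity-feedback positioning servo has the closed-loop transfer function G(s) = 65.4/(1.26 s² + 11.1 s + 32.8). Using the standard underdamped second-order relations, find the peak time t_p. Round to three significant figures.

Dividing through by 1.26: denominator becomes s² + 8.810 s + 26.03.
So ω_n = √26.03 = 5.10 rad/s and ζ = 8.810/(2·5.10) = 0.863.
ω_d = ω_n√(1−ζ²) = 2.57 rad/s. t_p = π/ω_d = 1.22 s.

t_p ≈ 1.22 s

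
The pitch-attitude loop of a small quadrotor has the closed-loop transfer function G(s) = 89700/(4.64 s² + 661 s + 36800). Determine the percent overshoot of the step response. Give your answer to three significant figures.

%OS ≈ 1.52%

Dividing through by 4.64: denominator becomes s² + 142.5 s + 7931.
So ω_n = √7931 = 89.1 rad/s and ζ = 142.5/(2·89.1) = 0.800.
Overshoot: exp(−π·0.800/√(1−0.800²)) = 0.0152, i.e. 1.52%.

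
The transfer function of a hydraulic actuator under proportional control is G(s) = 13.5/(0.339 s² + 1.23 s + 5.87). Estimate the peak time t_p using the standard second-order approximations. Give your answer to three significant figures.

t_p ≈ 0.839 s

Dividing through by 0.339: denominator becomes s² + 3.628 s + 17.32.
So ω_n = √17.32 = 4.16 rad/s and ζ = 3.628/(2·4.16) = 0.436.
ω_d = ω_n√(1−ζ²) = 3.74 rad/s. t_p = π/ω_d = 0.839 s.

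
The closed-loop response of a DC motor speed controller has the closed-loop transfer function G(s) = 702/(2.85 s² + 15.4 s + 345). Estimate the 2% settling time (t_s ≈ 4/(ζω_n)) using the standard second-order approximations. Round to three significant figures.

Dividing through by 2.85: denominator becomes s² + 5.404 s + 121.1.
So ω_n = √121.1 = 11.0 rad/s and ζ = 5.404/(2·11.0) = 0.246.
t_s ≈ 4/(ζω_n) = 1.48 s.

t_s ≈ 1.48 s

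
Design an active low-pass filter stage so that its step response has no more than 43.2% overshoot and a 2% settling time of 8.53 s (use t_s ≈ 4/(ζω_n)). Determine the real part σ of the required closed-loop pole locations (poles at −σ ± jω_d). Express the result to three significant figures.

σ ≈ 0.469

The settling-time spec alone fixes σ = ζω_n = 4/t_s = 4/8.53 = 0.469.
(Overshoot then fixes ζ = 0.258 and hence ω_d = σ·√(1−ζ²)/ζ = 1.76 rad/s.)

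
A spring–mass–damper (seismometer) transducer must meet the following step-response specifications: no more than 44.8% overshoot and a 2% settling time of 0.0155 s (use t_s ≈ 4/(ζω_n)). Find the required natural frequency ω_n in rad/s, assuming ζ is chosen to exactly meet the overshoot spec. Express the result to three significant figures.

Inverting the overshoot relation: ζ = |ln 0.448|/√(π² + ln²0.448) = 0.248.
From t_s ≈ 4/(ζω_n): ω_n = 4/(ζ·t_s) = 4/(0.248·0.0155) = 1040 rad/s.

ω_n ≈ 1040 rad/s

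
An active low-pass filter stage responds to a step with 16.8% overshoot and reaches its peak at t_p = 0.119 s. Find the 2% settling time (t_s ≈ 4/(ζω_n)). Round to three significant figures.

t_s ≈ 0.267 s

ζ from %OS: ζ = |ln 0.168|/√(π²+ln²0.168) = 0.494.
From t_p = π/ω_d, ω_d = π/0.119 = 26.4 rad/s, so ω_n = ω_d/√(1−ζ²) = 30.4 rad/s.
t_s ≈ 4/(ζω_n) = 4/(0.494·30.4) = 0.267 s.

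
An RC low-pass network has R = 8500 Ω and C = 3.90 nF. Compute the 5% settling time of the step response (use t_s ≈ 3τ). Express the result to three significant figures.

τ = RC = 8500 × 3.90 nF = 0.0000331 s.
t_s ≈ 3τ = 0.0000995 s.

t_s ≈ 0.0000995 s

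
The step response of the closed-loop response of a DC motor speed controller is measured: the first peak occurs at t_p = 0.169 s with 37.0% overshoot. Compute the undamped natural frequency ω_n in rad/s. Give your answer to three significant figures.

ω_n ≈ 19.5 rad/s

ζ from %OS: ζ = |ln 0.370|/√(π²+ln²0.370) = 0.302.
From t_p = π/ω_d, ω_d = π/0.169 = 18.6 rad/s, so ω_n = ω_d/√(1−ζ²) = 19.5 rad/s.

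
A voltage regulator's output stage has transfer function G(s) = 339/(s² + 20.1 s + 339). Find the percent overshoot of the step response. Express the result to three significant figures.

ω_n = √339 = 18.4 rad/s; ζ = 20.1/(2·18.4) = 0.546.
Overshoot: exp(−π·0.546/√(1−0.546²)) = 0.129, i.e. 12.9%.

%OS ≈ 12.9%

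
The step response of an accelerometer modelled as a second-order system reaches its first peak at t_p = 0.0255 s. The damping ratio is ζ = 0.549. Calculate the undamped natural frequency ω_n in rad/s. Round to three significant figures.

Peak time t_p = π/ω_d, so ω_d = π/t_p = π/0.0255 = 123 rad/s.
ω_n = ω_d/√(1−ζ²) = 123/√0.699 = 147 rad/s.

ω_n ≈ 147 rad/s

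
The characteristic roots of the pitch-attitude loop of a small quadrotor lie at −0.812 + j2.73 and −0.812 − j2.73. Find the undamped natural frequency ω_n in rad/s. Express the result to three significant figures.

With σ = 0.812, ω_d = 2.73: ω_n = √(σ²+ω_d²) = 2.85 rad/s, ζ = σ/ω_n = 0.285.

ω_n ≈ 2.85 rad/s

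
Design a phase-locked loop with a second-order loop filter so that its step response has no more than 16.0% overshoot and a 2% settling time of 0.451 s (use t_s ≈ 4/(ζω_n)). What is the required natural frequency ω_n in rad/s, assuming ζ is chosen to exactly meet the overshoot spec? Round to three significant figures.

Inverting the overshoot relation: ζ = |ln 0.160|/√(π² + ln²0.160) = 0.504.
Then ω_n = 4/(ζ t_s) = 4/(0.504 × 0.451) = 17.6 rad/s.

ω_n ≈ 17.6 rad/s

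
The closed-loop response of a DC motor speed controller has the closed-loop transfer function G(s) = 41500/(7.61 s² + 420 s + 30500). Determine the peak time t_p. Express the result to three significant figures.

t_p ≈ 0.0551 s

Dividing through by 7.61: denominator becomes s² + 55.19 s + 4008.
So ω_n = √4008 = 63.3 rad/s and ζ = 55.19/(2·63.3) = 0.436.
The damped frequency ω_d = ω_n√(1−ζ²) = 57.0 rad/s. t_p = π/ω_d = 0.0551 s.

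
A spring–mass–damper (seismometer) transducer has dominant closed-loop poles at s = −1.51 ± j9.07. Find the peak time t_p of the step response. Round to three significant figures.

t_p ≈ 0.346 s

t_p = π/ω_d with ω_d = 9.07 (the imaginary part), so t_p = 0.346 s.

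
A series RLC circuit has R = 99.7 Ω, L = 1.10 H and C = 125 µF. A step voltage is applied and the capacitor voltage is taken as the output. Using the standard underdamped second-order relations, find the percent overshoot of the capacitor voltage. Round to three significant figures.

%OS ≈ 13.9%

For a series RLC circuit (capacitor voltage as output), ω_n = 1/√(LC) = 1/√(1.10 H · 125 µF) = 85.3 rad/s.
ζ = (R/2)·√(C/L) = (99.7/2)·√(125 µF/1.10 H) = 0.531.
Overshoot: exp(−π·0.531/√(1−0.531²)) = 0.139, i.e. 13.9%.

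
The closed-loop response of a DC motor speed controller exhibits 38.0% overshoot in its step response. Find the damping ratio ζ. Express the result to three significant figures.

From %OS = 100·exp(−πζ/√(1−ζ²)), invert to get ζ = −ln(OS)/√(π² + ln²(OS)) with OS = 0.380.
−ln 0.380 = 0.9676, so ζ = 0.9676/√(π² + 0.9362) = 0.294.

ζ ≈ 0.294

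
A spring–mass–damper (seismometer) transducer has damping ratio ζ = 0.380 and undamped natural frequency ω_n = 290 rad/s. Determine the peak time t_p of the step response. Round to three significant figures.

t_p ≈ 0.0117 s

The damped frequency is ω_d = ω_n√(1−ζ²) = 290·√(1−0.144) = 268 rad/s.
Peak time t_p = π/ω_d = π/268 = 0.0117 s.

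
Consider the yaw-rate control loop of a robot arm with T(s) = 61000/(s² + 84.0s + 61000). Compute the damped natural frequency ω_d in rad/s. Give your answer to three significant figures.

ω_d ≈ 243 rad/s

Comparing the denominator to s² + 2ζω_n s + ω_n²: ω_n = √61000 = 247 rad/s, and 2ζω_n = 84.0 so ζ = 84.0/(2·247) = 0.170.
ω_d = 247·√(1 − 0.170²) = 243 rad/s.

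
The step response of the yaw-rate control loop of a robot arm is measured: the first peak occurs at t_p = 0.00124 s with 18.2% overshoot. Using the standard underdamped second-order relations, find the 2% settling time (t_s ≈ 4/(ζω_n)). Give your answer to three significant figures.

ζ from %OS: ζ = |ln 0.182|/√(π²+ln²0.182) = 0.477.
t_p = π/ω_d ⇒ ω_d = 2530 rad/s; then ω_n = ω_d/√(1−ζ²) = 2880 rad/s.
t_s ≈ 4/(ζω_n) = 4/(0.477·2880) = 0.00291 s.

t_s ≈ 0.00291 s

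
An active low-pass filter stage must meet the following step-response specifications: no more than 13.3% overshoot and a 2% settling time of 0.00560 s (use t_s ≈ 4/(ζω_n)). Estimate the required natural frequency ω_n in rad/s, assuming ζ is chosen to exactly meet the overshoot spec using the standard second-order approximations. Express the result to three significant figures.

ω_n ≈ 1320 rad/s

From %OS = 100·exp(−πζ/√(1−ζ²)), invert to get ζ = −ln(OS)/√(π² + ln²(OS)) with OS = 0.133.
−ln 0.133 = 2.017, so ζ = 2.017/√(π² + 4.070) = 0.540.
Then ω_n = 4/(ζ t_s) = 4/(0.540 × 0.00560) = 1320 rad/s.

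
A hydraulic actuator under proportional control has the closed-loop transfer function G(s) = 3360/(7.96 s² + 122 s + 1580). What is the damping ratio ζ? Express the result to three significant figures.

Dividing through by 7.96: denominator becomes s² + 15.33 s + 198.5.
So ω_n = √198.5 = 14.1 rad/s and ζ = 15.33/(2·14.1) = 0.544.

ζ ≈ 0.544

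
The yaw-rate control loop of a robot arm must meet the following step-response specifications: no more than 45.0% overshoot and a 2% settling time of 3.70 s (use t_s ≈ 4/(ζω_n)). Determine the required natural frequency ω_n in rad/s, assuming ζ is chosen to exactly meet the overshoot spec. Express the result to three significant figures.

ω_n ≈ 4.39 rad/s

Inverting the overshoot relation: ζ = |ln 0.450|/√(π² + ln²0.450) = 0.246.
From t_s ≈ 4/(ζω_n): ω_n = 4/(ζ·t_s) = 4/(0.246·3.70) = 4.39 rad/s.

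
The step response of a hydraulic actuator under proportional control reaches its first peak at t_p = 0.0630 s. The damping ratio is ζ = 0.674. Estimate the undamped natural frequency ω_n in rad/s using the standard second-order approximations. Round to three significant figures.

ω_n ≈ 67.5 rad/s

Peak time t_p = π/ω_d, so ω_d = π/t_p = π/0.0630 = 49.9 rad/s.
ω_n = ω_d/√(1−ζ²) = 49.9/√0.546 = 67.5 rad/s.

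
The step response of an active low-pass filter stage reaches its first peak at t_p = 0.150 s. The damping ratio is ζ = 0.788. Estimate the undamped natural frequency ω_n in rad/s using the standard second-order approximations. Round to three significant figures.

Peak time t_p = π/ω_d, so ω_d = π/t_p = π/0.150 = 20.9 rad/s.
ω_n = ω_d/√(1−ζ²) = 20.9/√0.379 = 34.0 rad/s.

ω_n ≈ 34.0 rad/s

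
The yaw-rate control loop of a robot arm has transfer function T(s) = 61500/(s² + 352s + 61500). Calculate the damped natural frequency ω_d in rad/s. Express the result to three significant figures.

ω_d ≈ 175 rad/s

Matching coefficients with s² + 2ζω_n s + ω_n² gives ω_n² = 61500 ⇒ ω_n = 248 rad/s, and ζ = 352/(2ω_n) = 0.710.
The damped frequency ω_d = ω_n√(1−ζ²) = 175 rad/s.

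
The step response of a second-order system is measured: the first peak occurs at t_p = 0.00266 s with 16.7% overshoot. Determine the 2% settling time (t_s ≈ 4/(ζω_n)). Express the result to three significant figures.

t_s ≈ 0.00594 s

The overshoot fixes ζ = −ln(OS)/√(π²+ln²(OS)) = 0.495.
From t_p = π/ω_d, ω_d = π/0.00266 = 1180 rad/s, so ω_n = ω_d/√(1−ζ²) = 1360 rad/s.
t_s ≈ 4/(ζω_n) = 4/(0.495·1360) = 0.00594 s.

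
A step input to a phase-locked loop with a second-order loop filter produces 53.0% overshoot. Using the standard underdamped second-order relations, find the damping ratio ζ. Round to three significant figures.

ζ ≈ 0.198

Inverting the overshoot relation: ζ = |ln 0.530|/√(π² + ln²0.530) = 0.198.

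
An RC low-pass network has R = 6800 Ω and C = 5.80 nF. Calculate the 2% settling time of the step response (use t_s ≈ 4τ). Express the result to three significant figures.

τ = RC = 6800 × 5.80 nF = 0.0000394 s.
t_s ≈ 4τ = 0.000158 s.

t_s ≈ 0.000158 s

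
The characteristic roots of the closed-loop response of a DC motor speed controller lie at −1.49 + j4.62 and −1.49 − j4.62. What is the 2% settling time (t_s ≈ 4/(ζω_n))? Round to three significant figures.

For poles at −σ ± jω_d, ζω_n = σ = 1.49, so t_s ≈ 4/σ = 2.68 s.

t_s ≈ 2.68 s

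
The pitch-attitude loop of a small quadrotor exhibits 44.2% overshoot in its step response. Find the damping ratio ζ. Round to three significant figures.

Inverting the overshoot relation: ζ = |ln 0.442|/√(π² + ln²0.442) = 0.252.

ζ ≈ 0.252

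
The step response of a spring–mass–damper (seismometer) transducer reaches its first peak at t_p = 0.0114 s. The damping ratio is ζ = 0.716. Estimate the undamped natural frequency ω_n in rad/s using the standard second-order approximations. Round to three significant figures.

ω_n ≈ 395 rad/s

Peak time t_p = π/ω_d, so ω_d = π/t_p = π/0.0114 = 276 rad/s.
ω_n = ω_d/√(1−ζ²) = 276/√0.487 = 395 rad/s.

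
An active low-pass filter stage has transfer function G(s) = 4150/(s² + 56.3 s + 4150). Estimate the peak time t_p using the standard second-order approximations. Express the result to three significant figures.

Matching coefficients with s² + 2ζω_n s + ω_n² gives ω_n² = 4150 ⇒ ω_n = 64.4 rad/s, and ζ = 56.3/(2ω_n) = 0.437.
ω_d = ω_n√(1−ζ²) = 57.9 rad/s. Then t_p = π/ω_d = 0.0542 s.

t_p ≈ 0.0542 s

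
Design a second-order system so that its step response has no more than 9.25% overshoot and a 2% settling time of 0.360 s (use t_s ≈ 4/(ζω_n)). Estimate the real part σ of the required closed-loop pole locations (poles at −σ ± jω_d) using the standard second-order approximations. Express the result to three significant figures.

The settling-time spec alone fixes σ = ζω_n = 4/t_s = 4/0.360 = 11.1.
(Overshoot then fixes ζ = 0.604 and hence ω_d = σ·√(1−ζ²)/ζ = 14.7 rad/s.)

σ ≈ 11.1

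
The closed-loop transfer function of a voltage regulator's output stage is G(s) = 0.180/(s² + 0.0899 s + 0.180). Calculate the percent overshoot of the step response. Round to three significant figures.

%OS ≈ 71.6%

Comparing the denominator to s² + 2ζω_n s + ω_n²: ω_n = √0.180 = 0.424 rad/s, and 2ζω_n = 0.0899 so ζ = 0.0899/(2·0.424) = 0.106.
%OS = 100·exp(−πζ/√(1−ζ²)) = 71.6%.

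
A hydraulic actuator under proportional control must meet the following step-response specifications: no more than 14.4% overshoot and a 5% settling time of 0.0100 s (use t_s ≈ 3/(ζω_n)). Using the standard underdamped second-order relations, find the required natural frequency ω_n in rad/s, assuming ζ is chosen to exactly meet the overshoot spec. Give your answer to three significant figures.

ω_n ≈ 571 rad/s

Inverting the overshoot relation: ζ = |ln 0.144|/√(π² + ln²0.144) = 0.525.
From t_s ≈ 3/(ζω_n): ω_n = 3/(ζ·t_s) = 3/(0.525·0.0100) = 571 rad/s.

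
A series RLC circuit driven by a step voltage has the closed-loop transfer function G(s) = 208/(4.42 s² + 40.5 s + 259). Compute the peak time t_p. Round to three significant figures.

t_p ≈ 0.512 s

Dividing through by 4.42: denominator becomes s² + 9.163 s + 58.60.
So ω_n = √58.60 = 7.65 rad/s and ζ = 9.163/(2·7.65) = 0.598.
ω_d = ω_n√(1−ζ²) = 6.13 rad/s. t_p = π/ω_d = 0.512 s.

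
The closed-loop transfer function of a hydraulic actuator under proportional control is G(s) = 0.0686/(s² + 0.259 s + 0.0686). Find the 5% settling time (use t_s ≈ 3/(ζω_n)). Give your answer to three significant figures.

t_s ≈ 23.2 s

Matching coefficients with s² + 2ζω_n s + ω_n² gives ω_n² = 0.0686 ⇒ ω_n = 0.262 rad/s, and ζ = 0.259/(2ω_n) = 0.494.
t_s ≈ 3/(ζω_n) = 3/(0.494·0.262) = 23.2 s.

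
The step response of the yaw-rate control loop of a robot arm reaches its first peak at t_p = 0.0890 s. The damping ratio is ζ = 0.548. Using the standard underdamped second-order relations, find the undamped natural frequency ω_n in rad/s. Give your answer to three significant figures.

Peak time t_p = π/ω_d, so ω_d = π/t_p = π/0.0890 = 35.3 rad/s.
ω_n = ω_d/√(1−ζ²) = 35.3/√0.700 = 42.2 rad/s.

ω_n ≈ 42.2 rad/s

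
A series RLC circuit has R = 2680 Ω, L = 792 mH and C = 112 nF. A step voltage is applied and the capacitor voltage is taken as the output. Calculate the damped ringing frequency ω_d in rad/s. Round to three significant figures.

For a series RLC circuit (capacitor voltage as output), ω_n = 1/√(LC) = 1/√(792 mH · 112 nF) = 3360 rad/s.
ζ = (R/2)·√(C/L) = (2680/2)·√(112 nF/792 mH) = 0.504.
ω_d = 3360·√(1 − 0.504²) = 2900 rad/s.

ω_d ≈ 2900 rad/s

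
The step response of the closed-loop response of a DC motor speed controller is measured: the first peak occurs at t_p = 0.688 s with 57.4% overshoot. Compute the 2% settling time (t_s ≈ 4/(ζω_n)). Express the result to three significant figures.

The overshoot fixes ζ = −ln(OS)/√(π²+ln²(OS)) = 0.174.
From t_p = π/ω_d, ω_d = π/0.688 = 4.57 rad/s, so ω_n = ω_d/√(1−ζ²) = 4.64 rad/s.
t_s ≈ 4/(ζω_n) = 4/(0.174·4.64) = 4.96 s.

t_s ≈ 4.96 s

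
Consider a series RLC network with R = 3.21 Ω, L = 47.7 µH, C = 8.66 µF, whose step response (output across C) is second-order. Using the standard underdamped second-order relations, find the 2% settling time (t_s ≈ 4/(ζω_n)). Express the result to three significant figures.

For a series RLC circuit (capacitor voltage as output), ω_n = 1/√(LC) = 1/√(47.7 µH · 8.66 µF) = 49200 rad/s.
ζ = (R/2)·√(C/L) = (3.21/2)·√(8.66 µF/47.7 µH) = 0.684.
t_s ≈ 4/(ζω_n) = 0.000119 s.

t_s ≈ 0.000119 s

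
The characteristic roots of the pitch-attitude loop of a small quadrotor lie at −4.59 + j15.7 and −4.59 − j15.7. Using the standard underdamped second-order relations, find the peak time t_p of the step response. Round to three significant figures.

t_p = π/ω_d with ω_d = 15.7 (the imaginary part), so t_p = 0.200 s.

t_p ≈ 0.200 s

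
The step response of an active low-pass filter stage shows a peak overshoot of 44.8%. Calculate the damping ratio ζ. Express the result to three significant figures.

ζ ≈ 0.248

Inverting the overshoot relation: ζ = |ln 0.448|/√(π² + ln²0.448) = 0.248.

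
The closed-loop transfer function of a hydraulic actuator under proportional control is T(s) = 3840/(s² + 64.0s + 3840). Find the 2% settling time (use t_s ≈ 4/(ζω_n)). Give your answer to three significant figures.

t_s ≈ 0.125 s

Matching coefficients with s² + 2ζω_n s + ω_n² gives ω_n² = 3840 ⇒ ω_n = 62.0 rad/s, and ζ = 64.0/(2ω_n) = 0.516.
t_s ≈ 4/(ζω_n) = 4/(0.516·62.0) = 0.125 s.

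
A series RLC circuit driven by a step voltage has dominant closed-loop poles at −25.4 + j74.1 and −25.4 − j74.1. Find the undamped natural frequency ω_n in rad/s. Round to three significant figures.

ω_n ≈ 78.3 rad/s

With σ = 25.4, ω_d = 74.1: ω_n = √(σ²+ω_d²) = 78.3 rad/s, ζ = σ/ω_n = 0.324.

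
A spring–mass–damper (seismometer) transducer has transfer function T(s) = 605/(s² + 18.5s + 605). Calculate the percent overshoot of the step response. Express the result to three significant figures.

%OS ≈ 27.9%

ω_n = √605 = 24.6 rad/s; ζ = 18.5/(2·24.6) = 0.376.
%OS = 100·exp(−πζ/√(1−ζ²)) = 27.9%.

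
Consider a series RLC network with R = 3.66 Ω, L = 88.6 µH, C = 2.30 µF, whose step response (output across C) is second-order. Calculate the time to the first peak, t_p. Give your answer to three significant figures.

For a series RLC circuit (capacitor voltage as output), ω_n = 1/√(LC) = 1/√(88.6 µH · 2.30 µF) = 70100 rad/s.
ζ = (R/2)·√(C/L) = (3.66/2)·√(2.30 µF/88.6 µH) = 0.295.
The damped frequency ω_d = ω_n√(1−ζ²) = 66900 rad/s. t_p = π/ω_d = 0.0000469 s.

t_p ≈ 0.0000469 s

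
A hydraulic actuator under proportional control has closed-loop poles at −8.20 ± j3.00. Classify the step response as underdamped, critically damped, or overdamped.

Since the poles form a complex-conjugate pair with nonzero imaginary part, the response is underdamped.

underdamped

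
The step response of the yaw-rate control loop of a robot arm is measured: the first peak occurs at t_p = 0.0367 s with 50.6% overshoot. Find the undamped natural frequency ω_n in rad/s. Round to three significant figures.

ζ from %OS: ζ = |ln 0.506|/√(π²+ln²0.506) = 0.212.
t_p = π/ω_d ⇒ ω_d = 85.6 rad/s; then ω_n = ω_d/√(1−ζ²) = 87.6 rad/s.

ω_n ≈ 87.6 rad/s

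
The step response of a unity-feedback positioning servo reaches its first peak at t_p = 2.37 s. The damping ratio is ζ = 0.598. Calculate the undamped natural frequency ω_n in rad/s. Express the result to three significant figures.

Peak time t_p = π/ω_d, so ω_d = π/t_p = π/2.37 = 1.33 rad/s.
ω_n = ω_d/√(1−ζ²) = 1.33/√0.642 = 1.65 rad/s.

ω_n ≈ 1.65 rad/s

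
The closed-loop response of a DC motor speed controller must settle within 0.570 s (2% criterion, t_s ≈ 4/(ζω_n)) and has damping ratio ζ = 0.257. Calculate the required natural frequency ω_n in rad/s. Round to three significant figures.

ω_n ≈ 27.3 rad/s

Rearranging t_s ≈ 4/(ζω_n) gives ω_n = 4/(ζ·t_s) = 4/(0.257 × 0.570) = 27.3 rad/s.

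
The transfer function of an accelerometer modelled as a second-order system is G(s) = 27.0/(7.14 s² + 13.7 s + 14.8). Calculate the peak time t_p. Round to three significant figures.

t_p ≈ 2.93 s

Dividing through by 7.14: denominator becomes s² + 1.919 s + 2.073.
So ω_n = √2.073 = 1.44 rad/s and ζ = 1.919/(2·1.44) = 0.666.
ω_d = ω_n√(1−ζ²) = 1.07 rad/s. t_p = π/ω_d = 2.93 s.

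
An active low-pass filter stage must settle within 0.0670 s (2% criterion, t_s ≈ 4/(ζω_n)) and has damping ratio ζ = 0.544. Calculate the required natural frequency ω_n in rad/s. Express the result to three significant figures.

Rearranging t_s ≈ 4/(ζω_n) gives ω_n = 4/(ζ·t_s) = 4/(0.544 × 0.0670) = 110 rad/s.

ω_n ≈ 110 rad/s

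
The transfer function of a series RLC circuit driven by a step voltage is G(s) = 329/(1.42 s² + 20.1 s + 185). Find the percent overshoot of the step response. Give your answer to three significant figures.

%OS ≈ 8.35%

Dividing through by 1.42: denominator becomes s² + 14.15 s + 130.3.
So ω_n = √130.3 = 11.4 rad/s and ζ = 14.15/(2·11.4) = 0.620.
Overshoot: exp(−π·0.620/√(1−0.620²)) = 0.0835, i.e. 8.35%.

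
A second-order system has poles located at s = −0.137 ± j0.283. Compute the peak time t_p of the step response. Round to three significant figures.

t_p = π/ω_d with ω_d = 0.283 (the imaginary part), so t_p = 11.1 s.

t_p ≈ 11.1 s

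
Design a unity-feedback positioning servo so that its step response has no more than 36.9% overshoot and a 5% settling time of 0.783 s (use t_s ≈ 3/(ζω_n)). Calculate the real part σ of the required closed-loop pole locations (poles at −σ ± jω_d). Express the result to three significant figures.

The settling-time spec alone fixes σ = ζω_n = 3/t_s = 3/0.783 = 3.83.
(Overshoot then fixes ζ = 0.302 and hence ω_d = σ·√(1−ζ²)/ζ = 12.1 rad/s.)

σ ≈ 3.83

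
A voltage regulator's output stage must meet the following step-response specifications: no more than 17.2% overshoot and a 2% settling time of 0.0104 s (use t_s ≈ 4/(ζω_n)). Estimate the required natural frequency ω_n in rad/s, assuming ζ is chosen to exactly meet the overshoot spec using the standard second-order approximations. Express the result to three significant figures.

ω_n ≈ 787 rad/s

From %OS = 100·exp(−πζ/√(1−ζ²)), invert to get ζ = −ln(OS)/√(π² + ln²(OS)) with OS = 0.172.
−ln 0.172 = 1.760, so ζ = 1.760/√(π² + 3.099) = 0.489.
Then ω_n = 4/(ζ t_s) = 4/(0.489 × 0.0104) = 787 rad/s.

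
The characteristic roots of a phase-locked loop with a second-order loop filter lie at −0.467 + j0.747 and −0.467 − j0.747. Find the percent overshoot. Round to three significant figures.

With σ = 0.467, ω_d = 0.747: ω_n = √(σ²+ω_d²) = 0.881 rad/s, ζ = σ/ω_n = 0.530.
Overshoot: exp(−π·0.530/√(1−0.530²)) = 0.140, i.e. 14.0%.

%OS ≈ 14.0%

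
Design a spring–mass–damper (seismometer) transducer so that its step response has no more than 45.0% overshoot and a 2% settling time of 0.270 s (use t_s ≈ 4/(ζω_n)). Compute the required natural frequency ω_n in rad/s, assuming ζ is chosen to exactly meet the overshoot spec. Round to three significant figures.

Inverting the overshoot relation: ζ = |ln 0.450|/√(π² + ln²0.450) = 0.246.
Then ω_n = 4/(ζ t_s) = 4/(0.246 × 0.270) = 60.1 rad/s.

ω_n ≈ 60.1 rad/s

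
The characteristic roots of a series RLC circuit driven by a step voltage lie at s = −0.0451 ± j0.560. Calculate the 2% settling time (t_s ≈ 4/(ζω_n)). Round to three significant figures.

t_s ≈ 88.7 s

For poles at −σ ± jω_d, ζω_n = σ = 0.0451, so t_s ≈ 4/σ = 88.7 s.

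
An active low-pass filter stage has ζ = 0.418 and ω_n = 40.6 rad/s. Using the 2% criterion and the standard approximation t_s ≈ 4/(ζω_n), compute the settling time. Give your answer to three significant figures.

t_s ≈ 4/(ζω_n) = 4/(0.418 × 40.6) = 0.236 s.

t_s ≈ 0.236 s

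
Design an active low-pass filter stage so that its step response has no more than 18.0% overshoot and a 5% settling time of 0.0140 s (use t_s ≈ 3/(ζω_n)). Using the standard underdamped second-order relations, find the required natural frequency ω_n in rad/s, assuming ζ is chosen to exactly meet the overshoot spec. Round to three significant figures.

ζ = −ln(OS)/√(π² + (ln OS)²). With OS = 0.180, ln OS = −1.715 and ζ = 1.715/3.579 = 0.479.
Then ω_n = 3/(ζ t_s) = 3/(0.479 × 0.0140) = 447 rad/s.

ω_n ≈ 447 rad/s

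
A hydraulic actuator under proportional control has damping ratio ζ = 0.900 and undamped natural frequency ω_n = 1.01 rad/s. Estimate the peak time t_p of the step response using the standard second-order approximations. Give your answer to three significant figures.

t_p ≈ 7.14 s

The damped frequency is ω_d = ω_n√(1−ζ²) = 1.01·√(1−0.810) = 0.440 rad/s.
Peak time t_p = π/ω_d = π/0.440 = 7.14 s.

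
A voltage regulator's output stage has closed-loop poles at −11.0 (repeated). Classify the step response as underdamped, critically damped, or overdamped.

Since there is a repeated negative-real pole, the response is critically damped.

critically damped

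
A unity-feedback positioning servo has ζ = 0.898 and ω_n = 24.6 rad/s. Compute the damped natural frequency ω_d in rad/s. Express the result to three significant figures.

ω_d = ω_n√(1−ζ²) = 24.6·√0.194 = 10.8 rad/s.

ω_d ≈ 10.8 rad/s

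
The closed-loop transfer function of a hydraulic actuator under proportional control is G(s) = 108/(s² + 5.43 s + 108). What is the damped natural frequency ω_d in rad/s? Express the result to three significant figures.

ω_d ≈ 10.0 rad/s

ω_n = √108 = 10.4 rad/s; ζ = 5.43/(2·10.4) = 0.261.
ω_d = 10.4·√(1 − 0.261²) = 10.0 rad/s.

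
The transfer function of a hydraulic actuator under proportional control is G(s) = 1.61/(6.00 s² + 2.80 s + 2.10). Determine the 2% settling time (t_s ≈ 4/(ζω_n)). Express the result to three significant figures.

Dividing through by 6.00: denominator becomes s² + 0.4667 s + 0.3500.
So ω_n = √0.3500 = 0.592 rad/s and ζ = 0.4667/(2·0.592) = 0.394.
t_s ≈ 4/(ζω_n) = 17.1 s.

t_s ≈ 17.1 s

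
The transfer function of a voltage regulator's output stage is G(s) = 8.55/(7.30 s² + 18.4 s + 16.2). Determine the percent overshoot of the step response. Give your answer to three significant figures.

%OS ≈ 0.684%

Dividing through by 7.30: denominator becomes s² + 2.521 s + 2.219.
So ω_n = √2.219 = 1.49 rad/s and ζ = 2.521/(2·1.49) = 0.846.
%OS = 100 e^{−πζ/√(1−ζ²)} with ζ = 0.846 gives 0.684%.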